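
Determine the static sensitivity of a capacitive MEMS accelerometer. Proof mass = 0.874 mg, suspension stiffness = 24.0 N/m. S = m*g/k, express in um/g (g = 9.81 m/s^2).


Step 1: Convert mass: m = 0.874 mg = 8.74e-07 kg
Step 2: S = m * g / k = 8.74e-07 * 9.81 / 24.0
Step 3: S = 3.57e-07 m/g
Step 4: Convert to um/g: S = 0.357 um/g


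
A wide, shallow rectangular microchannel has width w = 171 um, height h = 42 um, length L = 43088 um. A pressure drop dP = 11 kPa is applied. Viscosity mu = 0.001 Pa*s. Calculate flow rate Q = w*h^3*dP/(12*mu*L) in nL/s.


Step 1: Convert all dimensions to SI (meters).
w = 171e-6 m, h = 42e-6 m, L = 43088e-6 m, dP = 11e3 Pa
Step 2: Q = w * h^3 * dP / (12 * mu * L)
Q = 171e-6 * (42e-6)^3 * 11e3 / (12 * 0.001 * 43088e-6) = 2.6952502e-10 m^3/s
Step 3: Convert Q from m^3/s to nL/s (1 m^3 = 1e12 nL, so multiply by 1e12).
Q = 269.525 nL/s


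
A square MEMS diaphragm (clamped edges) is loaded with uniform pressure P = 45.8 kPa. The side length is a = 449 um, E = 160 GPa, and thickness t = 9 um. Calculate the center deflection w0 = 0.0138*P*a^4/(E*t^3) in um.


Step 1: Convert pressure to compatible units (E is in GPa, so P in GPa).
P = 45.8 kPa = 45.8e-6 GPa
Step 2: Compute numerator: 0.0138 * P * a^4.
a^4 = 449^4 = 40642963201
numerator = 0.0138 * 45.8e-6 * 40642963201 = 2.5688e+04
Step 3: Compute denominator: E * t^3 = 160 * 9^3 = 116640
Step 4: w0 = numerator / denominator = 2.5688e+04 / 116640 = 0.2202 um


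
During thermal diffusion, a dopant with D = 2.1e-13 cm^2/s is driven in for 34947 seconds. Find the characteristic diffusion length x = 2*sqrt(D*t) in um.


Step 1: Compute D*t = 2.1e-13 * 34947 = 7.33887e-09 cm^2
Step 2: sqrt(D*t) = 8.56672e-05 cm
Step 3: x = 2 * 8.56672e-05 cm = 1.713344e-04 cm
Step 4: Convert to um (1 cm = 1e4 um): x = 1.713 um


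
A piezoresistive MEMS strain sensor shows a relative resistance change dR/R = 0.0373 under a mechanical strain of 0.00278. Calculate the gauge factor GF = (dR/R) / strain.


Step 1: Identify values.
dR/R = 0.0373, strain = 0.00278
Step 2: GF = (dR/R) / strain = 0.0373 / 0.00278
GF = 13.4


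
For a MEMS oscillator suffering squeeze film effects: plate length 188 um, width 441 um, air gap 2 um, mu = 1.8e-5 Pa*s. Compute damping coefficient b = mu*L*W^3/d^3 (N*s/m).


Step 1: Convert to SI.
L = 188e-6 m, W = 441e-6 m, d = 2e-6 m
Step 2: W^3 = (441e-6)^3 = 8.58e-11 m^3
Step 3: d^3 = (2e-6)^3 = 8.00e-18 m^3
Step 4: b = 1.8e-5 * 188e-6 * 8.58e-11 / 8.00e-18
b = 3.63e-02 N*s/m


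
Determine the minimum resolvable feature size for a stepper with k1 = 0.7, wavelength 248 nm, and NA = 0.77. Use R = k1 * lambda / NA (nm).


Step 1: Identify values: k1 = 0.7, lambda = 248 nm, NA = 0.77
Step 2: R = k1 * lambda / NA
R = 0.7 * 248 / 0.77
R = 225.5 nm


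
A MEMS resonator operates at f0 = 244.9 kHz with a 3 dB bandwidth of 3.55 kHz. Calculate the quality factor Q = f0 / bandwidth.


Step 1: Q = f0 / bandwidth
Step 2: Q = 244.9 / 3.55
Q = 69.0


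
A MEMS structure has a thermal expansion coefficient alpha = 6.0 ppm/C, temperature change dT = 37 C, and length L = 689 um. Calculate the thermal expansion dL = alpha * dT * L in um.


Step 1: Convert CTE: alpha = 6.0 ppm/C = 6.0e-6 /C
Step 2: dL = 6.0e-6 * 37 * 689
dL = 0.153 um


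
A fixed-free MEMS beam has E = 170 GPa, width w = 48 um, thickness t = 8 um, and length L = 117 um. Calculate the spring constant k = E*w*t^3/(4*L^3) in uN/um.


Step 1: Convert E to consistent units (1 GPa = 1000 uN/um^2).
E = 170 GPa = 170000 uN/um^2
Step 2: Compute t^3 = 8^3 = 512
Step 3: Compute L^3 = 117^3 = 1601613
Step 4: k = 170000 * 48 * 512 / (4 * 1601613)
k = 652.1426 uN/um


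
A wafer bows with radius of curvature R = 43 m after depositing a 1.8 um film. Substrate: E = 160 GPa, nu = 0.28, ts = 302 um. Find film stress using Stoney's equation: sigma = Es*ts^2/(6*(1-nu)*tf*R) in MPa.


Step 1: Compute numerator: Es * ts^2 = 160 * 302^2 = 14592640 (GPa*um^2)
Step 2: Compute denominator (R in um): 6*(1-nu)*tf*R = 6*0.72*1.8*43e6 = 334368000.0 (um^2)
Step 3: sigma (GPa) = 14592640 / 334368000.0 = 4.3642e-02 GPa
Step 4: Convert to MPa (x1000): sigma = 43.6 MPa


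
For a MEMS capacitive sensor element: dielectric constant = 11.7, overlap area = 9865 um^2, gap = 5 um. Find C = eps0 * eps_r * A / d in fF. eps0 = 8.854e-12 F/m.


Step 1: Convert area to m^2: A = 9865e-12 m^2
Step 2: Convert gap to m: d = 5e-6 m
Step 3: C = eps0 * eps_r * A / d
C = 8.854e-12 * 11.7 * 9865e-12 / 5e-6
Step 4: Convert to fF (multiply by 1e15).
C = 204.39 fF


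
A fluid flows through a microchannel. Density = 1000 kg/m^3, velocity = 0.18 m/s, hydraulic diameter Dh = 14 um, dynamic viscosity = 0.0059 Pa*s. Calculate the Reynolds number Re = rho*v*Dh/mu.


Step 1: Convert Dh to meters: Dh = 14e-6 m
Step 2: Re = rho * v * Dh / mu
Re = 1000 * 0.18 * 14e-6 / 0.0059
Re = 0.427


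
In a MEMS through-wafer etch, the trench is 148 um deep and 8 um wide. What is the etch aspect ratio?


Step 1: AR = depth / width
Step 2: AR = 148 / 8
AR = 18.5


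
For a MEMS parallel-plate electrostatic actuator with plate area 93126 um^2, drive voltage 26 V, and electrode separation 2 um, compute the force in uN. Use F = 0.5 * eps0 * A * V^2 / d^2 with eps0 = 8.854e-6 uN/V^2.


Step 1: Identify parameters.
eps0 = 8.854e-6 uN/V^2, A = 93126 um^2, V = 26 V, d = 2 um
Step 2: Compute V^2 = 26^2 = 676
Step 3: Compute d^2 = 2^2 = 4
Step 4: F = 0.5 * 8.854e-6 * 93126 * 676 / 4
F = 69.673 uN


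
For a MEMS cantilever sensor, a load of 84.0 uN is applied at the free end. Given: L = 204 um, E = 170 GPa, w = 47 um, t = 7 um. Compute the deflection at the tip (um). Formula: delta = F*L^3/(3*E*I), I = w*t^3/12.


Step 1: Calculate the second moment of area.
I = w * t^3 / 12 = 47 * 7^3 / 12 = 1343.4167 um^4
Step 2: Convert E to consistent units (1 GPa = 1000 uN/um^2).
E = 170 GPa = 170000 uN/um^2
Step 3: Calculate tip deflection.
delta = F * L^3 / (3 * E * I)
delta = 84.0 * 204^3 / (3 * 170000 * 1343.4167)
delta = 1.0409 um


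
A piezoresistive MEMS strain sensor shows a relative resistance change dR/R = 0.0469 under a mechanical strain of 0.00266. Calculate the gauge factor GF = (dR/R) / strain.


Step 1: Identify values.
dR/R = 0.0469, strain = 0.00266
Step 2: GF = (dR/R) / strain = 0.0469 / 0.00266
GF = 17.6


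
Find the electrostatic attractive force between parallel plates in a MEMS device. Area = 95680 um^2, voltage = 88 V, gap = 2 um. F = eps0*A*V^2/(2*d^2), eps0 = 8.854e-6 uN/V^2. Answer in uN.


Step 1: Identify parameters.
eps0 = 8.854e-6 uN/V^2, A = 95680 um^2, V = 88 V, d = 2 um
Step 2: Compute V^2 = 88^2 = 7744
Step 3: Compute d^2 = 2^2 = 4
Step 4: F = 0.5 * 8.854e-6 * 95680 * 7744 / 4
F = 820.042 uN


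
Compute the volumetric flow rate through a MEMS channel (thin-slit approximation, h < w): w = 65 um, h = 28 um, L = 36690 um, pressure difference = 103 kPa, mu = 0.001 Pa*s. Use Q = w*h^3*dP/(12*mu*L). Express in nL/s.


Step 1: Convert all dimensions to SI (meters).
w = 65e-6 m, h = 28e-6 m, L = 36690e-6 m, dP = 103e3 Pa
Step 2: Q = w * h^3 * dP / (12 * mu * L)
Q = 65e-6 * (28e-6)^3 * 103e3 / (12 * 0.001 * 36690e-6) = 3.3380721e-10 m^3/s
Step 3: Convert Q from m^3/s to nL/s (1 m^3 = 1e12 nL, so multiply by 1e12).
Q = 333.807 nL/s


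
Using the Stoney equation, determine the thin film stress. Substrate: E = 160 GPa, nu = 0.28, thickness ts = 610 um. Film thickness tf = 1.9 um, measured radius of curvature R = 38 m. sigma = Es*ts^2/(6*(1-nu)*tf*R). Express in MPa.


Step 1: Compute numerator: Es * ts^2 = 160 * 610^2 = 59536000 (GPa*um^2)
Step 2: Compute denominator (R in um): 6*(1-nu)*tf*R = 6*0.72*1.9*38e6 = 311904000.0 (um^2)
Step 3: sigma (GPa) = 59536000 / 311904000.0 = 1.90879e-01 GPa
Step 4: Convert to MPa (x1000): sigma = 190.9 MPa


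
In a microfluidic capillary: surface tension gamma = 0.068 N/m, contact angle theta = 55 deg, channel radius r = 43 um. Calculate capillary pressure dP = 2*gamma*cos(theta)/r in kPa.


Step 1: cos(55 deg) = 0.5736
Step 2: Convert r to m: r = 43e-6 m
Step 3: dP = 2 * 0.068 * 0.5736 / 43e-6 = 1814.2 Pa
Step 4: Convert Pa to kPa (divide by 1000).
dP = 1.81 kPa


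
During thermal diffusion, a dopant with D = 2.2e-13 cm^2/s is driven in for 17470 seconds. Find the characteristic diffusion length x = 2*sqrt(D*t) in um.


Step 1: Compute D*t = 2.2e-13 * 17470 = 3.8434e-09 cm^2
Step 2: sqrt(D*t) = 6.1995e-05 cm
Step 3: x = 2 * 6.1995e-05 cm = 1.2399e-04 cm
Step 4: Convert to um (1 cm = 1e4 um): x = 1.24 um


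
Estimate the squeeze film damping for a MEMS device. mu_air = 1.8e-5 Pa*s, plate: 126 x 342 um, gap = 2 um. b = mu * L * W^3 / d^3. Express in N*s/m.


Step 1: Convert to SI.
L = 126e-6 m, W = 342e-6 m, d = 2e-6 m
Step 2: W^3 = (342e-6)^3 = 4.00e-11 m^3
Step 3: d^3 = (2e-6)^3 = 8.00e-18 m^3
Step 4: b = 1.8e-5 * 126e-6 * 4.00e-11 / 8.00e-18
b = 1.13e-02 N*s/m


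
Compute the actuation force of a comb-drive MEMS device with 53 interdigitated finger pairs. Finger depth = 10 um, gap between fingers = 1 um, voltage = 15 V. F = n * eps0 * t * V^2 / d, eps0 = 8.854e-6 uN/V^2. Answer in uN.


Step 1: Parameters: n=53, eps0=8.854e-6 uN/V^2, t=10 um, V=15 V, d=1 um
Step 2: V^2 = 225
Step 3: F = 53 * 8.854e-6 * 10 * 225 / 1
F = 1.056 uN


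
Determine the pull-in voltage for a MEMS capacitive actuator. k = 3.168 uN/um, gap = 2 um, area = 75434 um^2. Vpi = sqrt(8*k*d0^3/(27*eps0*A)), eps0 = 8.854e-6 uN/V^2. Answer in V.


Step 1: Compute numerator: 8 * k * d0^3 = 8 * 3.168 * 2^3 = 202.752
Step 2: Compute denominator: 27 * eps0 * A = 27 * 8.854e-6 * 75434 = 18.033101
Step 3: Vpi = sqrt(202.752 / 18.033101)
Vpi = 3.35 V


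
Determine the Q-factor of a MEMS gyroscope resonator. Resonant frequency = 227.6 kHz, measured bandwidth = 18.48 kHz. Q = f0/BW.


Step 1: Q = f0 / bandwidth
Step 2: Q = 227.6 / 18.48
Q = 12.3


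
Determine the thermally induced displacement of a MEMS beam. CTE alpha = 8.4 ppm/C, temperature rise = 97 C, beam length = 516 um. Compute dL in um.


Step 1: Convert CTE: alpha = 8.4 ppm/C = 8.4e-6 /C
Step 2: dL = 8.4e-6 * 97 * 516
dL = 0.4204 um


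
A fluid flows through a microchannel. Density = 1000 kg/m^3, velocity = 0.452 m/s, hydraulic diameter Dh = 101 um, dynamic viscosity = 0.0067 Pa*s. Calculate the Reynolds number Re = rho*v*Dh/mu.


Step 1: Convert Dh to meters: Dh = 101e-6 m
Step 2: Re = rho * v * Dh / mu
Re = 1000 * 0.452 * 101e-6 / 0.0067
Re = 6.814


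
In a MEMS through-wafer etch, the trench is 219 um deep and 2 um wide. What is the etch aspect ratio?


Step 1: AR = depth / width
Step 2: AR = 219 / 2
AR = 109.5


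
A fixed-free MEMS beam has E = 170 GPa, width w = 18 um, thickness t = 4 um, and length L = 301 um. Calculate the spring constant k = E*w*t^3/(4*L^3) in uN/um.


Step 1: Convert E to consistent units (1 GPa = 1000 uN/um^2).
E = 170 GPa = 170000 uN/um^2
Step 2: Compute t^3 = 4^3 = 64
Step 3: Compute L^3 = 301^3 = 27270901
Step 4: k = 170000 * 18 * 64 / (4 * 27270901)
k = 1.7953 uN/um


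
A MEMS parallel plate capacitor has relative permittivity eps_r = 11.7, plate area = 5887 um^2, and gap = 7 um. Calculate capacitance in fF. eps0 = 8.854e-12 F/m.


Step 1: Convert area to m^2: A = 5887e-12 m^2
Step 2: Convert gap to m: d = 7e-6 m
Step 3: C = eps0 * eps_r * A / d
C = 8.854e-12 * 11.7 * 5887e-12 / 7e-6
Step 4: Convert to fF (multiply by 1e15).
C = 87.12 fF


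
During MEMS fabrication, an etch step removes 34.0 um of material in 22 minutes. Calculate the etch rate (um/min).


Step 1: Etch rate = depth / time
Step 2: rate = 34.0 / 22
rate = 1.545 um/min


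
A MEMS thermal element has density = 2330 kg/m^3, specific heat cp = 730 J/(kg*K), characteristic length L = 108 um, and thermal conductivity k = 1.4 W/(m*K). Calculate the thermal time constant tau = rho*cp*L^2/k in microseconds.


Step 1: Convert L to m: L = 108e-6 m
Step 2: L^2 = (108e-6)^2 = 1.1664e-08 m^2
Step 3: tau = 2330 * 730 * 1.1664e-08 / 1.4 = 1.417092686e-02 s
Step 4: Convert to microseconds (multiply by 1e6).
tau = 14170.927 us


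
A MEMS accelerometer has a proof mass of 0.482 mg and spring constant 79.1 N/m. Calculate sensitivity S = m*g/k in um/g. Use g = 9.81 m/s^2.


Step 1: Convert mass: m = 0.482 mg = 4.82e-07 kg
Step 2: S = m * g / k = 4.82e-07 * 9.81 / 79.1
Step 3: S = 5.98e-08 m/g
Step 4: Convert to um/g: S = 0.06 um/g


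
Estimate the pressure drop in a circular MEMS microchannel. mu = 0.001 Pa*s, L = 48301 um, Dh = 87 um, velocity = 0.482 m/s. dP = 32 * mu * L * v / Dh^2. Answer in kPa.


Step 1: Convert to SI: L = 48301e-6 m, Dh = 87e-6 m
Step 2: dP = 32 * 0.001 * 48301e-6 * 0.482 / (87e-6)^2
Step 3: dP = 98427.09 Pa
Step 4: Convert to kPa: dP = 98.43 kPa


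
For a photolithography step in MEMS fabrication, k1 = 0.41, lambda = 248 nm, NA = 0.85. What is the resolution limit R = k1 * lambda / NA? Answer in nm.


Step 1: Identify values: k1 = 0.41, lambda = 248 nm, NA = 0.85
Step 2: R = k1 * lambda / NA
R = 0.41 * 248 / 0.85
R = 119.6 nm


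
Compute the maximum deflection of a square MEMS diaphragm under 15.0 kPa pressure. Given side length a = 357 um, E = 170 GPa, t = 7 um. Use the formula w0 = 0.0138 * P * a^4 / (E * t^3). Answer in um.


Step 1: Convert pressure to compatible units (E is in GPa, so P in GPa).
P = 15.0 kPa = 15.0e-6 GPa
Step 2: Compute numerator: 0.0138 * P * a^4.
a^4 = 357^4 = 16243247601
numerator = 0.0138 * 15.0e-6 * 16243247601 = 3.3624e+03
Step 3: Compute denominator: E * t^3 = 170 * 7^3 = 58310
Step 4: w0 = numerator / denominator = 3.3624e+03 / 58310 = 0.0577 um


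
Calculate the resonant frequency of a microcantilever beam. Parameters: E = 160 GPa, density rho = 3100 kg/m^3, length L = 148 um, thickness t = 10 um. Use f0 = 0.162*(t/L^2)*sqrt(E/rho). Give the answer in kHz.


Step 1: Convert units to SI.
t_SI = 10e-6 m, L_SI = 148e-6 m
Step 2: Calculate sqrt(E/rho).
sqrt(160e9 / 3100) = 7184.21 m/s
Step 3: Compute f0.
f0 = 0.162 * 10e-6 / (148e-6)^2 * 7184.21 = 531337.7 Hz = 531.34 kHz


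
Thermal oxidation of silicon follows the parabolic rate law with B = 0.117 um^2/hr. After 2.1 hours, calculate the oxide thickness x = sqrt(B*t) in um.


Step 1: Compute B*t = 0.117 * 2.1 = 0.2457
Step 2: x = sqrt(0.2457)
x = 0.496 um


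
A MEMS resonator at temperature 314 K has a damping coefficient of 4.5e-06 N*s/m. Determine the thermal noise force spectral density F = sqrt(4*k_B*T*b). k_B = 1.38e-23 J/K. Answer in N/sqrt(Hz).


Step 1: Compute 4 * k_B * T * b
= 4 * 1.38e-23 * 314 * 4.5e-06
= 7.7998e-26 N^2/Hz
Step 2: F_noise = sqrt(7.7998e-26)
F_noise = 2.79e-13 N/sqrt(Hz)


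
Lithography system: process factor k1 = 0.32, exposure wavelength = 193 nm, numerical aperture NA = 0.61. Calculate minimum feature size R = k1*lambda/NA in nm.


Step 1: Identify values: k1 = 0.32, lambda = 193 nm, NA = 0.61
Step 2: R = k1 * lambda / NA
R = 0.32 * 193 / 0.61
R = 101.2 nm


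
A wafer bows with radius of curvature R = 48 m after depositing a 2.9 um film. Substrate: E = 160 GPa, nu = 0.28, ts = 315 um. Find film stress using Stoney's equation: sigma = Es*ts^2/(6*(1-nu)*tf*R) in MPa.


Step 1: Compute numerator: Es * ts^2 = 160 * 315^2 = 15876000 (GPa*um^2)
Step 2: Compute denominator (R in um): 6*(1-nu)*tf*R = 6*0.72*2.9*48e6 = 601344000.0 (um^2)
Step 3: sigma (GPa) = 15876000 / 601344000.0 = 2.6401e-02 GPa
Step 4: Convert to MPa (x1000): sigma = 26.4 MPa


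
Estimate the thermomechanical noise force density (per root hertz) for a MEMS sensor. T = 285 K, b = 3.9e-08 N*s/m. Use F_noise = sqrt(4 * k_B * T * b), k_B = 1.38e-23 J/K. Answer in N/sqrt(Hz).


Step 1: Compute 4 * k_B * T * b
= 4 * 1.38e-23 * 285 * 3.9e-08
= 6.1355e-28 N^2/Hz
Step 2: F_noise = sqrt(6.1355e-28)
F_noise = 2.48e-14 N/sqrt(Hz)


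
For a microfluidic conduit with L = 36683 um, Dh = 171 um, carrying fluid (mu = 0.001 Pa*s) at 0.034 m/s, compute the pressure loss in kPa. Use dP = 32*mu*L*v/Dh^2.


Step 1: Convert to SI: L = 36683e-6 m, Dh = 171e-6 m
Step 2: dP = 32 * 0.001 * 36683e-6 * 0.034 / (171e-6)^2
Step 3: dP = 1364.90 Pa
Step 4: Convert to kPa: dP = 1.36 kPa


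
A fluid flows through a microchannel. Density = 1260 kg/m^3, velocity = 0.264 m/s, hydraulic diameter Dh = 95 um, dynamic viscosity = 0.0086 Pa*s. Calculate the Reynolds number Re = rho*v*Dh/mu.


Step 1: Convert Dh to meters: Dh = 95e-6 m
Step 2: Re = rho * v * Dh / mu
Re = 1260 * 0.264 * 95e-6 / 0.0086
Re = 3.675


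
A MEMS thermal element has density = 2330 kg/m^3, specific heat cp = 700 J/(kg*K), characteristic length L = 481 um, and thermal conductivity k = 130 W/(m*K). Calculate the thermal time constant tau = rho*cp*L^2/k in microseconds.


Step 1: Convert L to m: L = 481e-6 m
Step 2: L^2 = (481e-6)^2 = 2.31361e-07 m^2
Step 3: tau = 2330 * 700 * 2.31361e-07 / 130 = 2.9026907e-03 s
Step 4: Convert to microseconds (multiply by 1e6).
tau = 2902.691 us


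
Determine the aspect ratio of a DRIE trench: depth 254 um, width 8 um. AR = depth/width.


Step 1: AR = depth / width
Step 2: AR = 254 / 8
AR = 31.8


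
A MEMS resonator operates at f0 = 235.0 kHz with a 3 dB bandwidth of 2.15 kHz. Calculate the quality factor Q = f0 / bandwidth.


Step 1: Q = f0 / bandwidth
Step 2: Q = 235.0 / 2.15
Q = 109.3


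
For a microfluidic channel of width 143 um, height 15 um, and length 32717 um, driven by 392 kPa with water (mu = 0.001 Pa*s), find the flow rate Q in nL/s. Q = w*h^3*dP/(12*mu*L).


Step 1: Convert all dimensions to SI (meters).
w = 143e-6 m, h = 15e-6 m, L = 32717e-6 m, dP = 392e3 Pa
Step 2: Q = w * h^3 * dP / (12 * mu * L)
Q = 143e-6 * (15e-6)^3 * 392e3 / (12 * 0.001 * 32717e-6) = 4.8188251e-10 m^3/s
Step 3: Convert Q from m^3/s to nL/s (1 m^3 = 1e12 nL, so multiply by 1e12).
Q = 481.883 nL/s


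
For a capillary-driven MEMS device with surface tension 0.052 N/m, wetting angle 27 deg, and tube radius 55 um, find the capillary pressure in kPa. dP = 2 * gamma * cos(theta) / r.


Step 1: cos(27 deg) = 0.891
Step 2: Convert r to m: r = 55e-6 m
Step 3: dP = 2 * 0.052 * 0.891 / 55e-6 = 1684.8 Pa
Step 4: Convert Pa to kPa (divide by 1000).
dP = 1.68 kPa


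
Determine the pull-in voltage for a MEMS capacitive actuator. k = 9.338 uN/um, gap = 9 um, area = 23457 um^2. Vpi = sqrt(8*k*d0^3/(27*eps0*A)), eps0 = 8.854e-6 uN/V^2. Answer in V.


Step 1: Compute numerator: 8 * k * d0^3 = 8 * 9.338 * 9^3 = 54459.216
Step 2: Compute denominator: 27 * eps0 * A = 27 * 8.854e-6 * 23457 = 5.607584
Step 3: Vpi = sqrt(54459.216 / 5.607584)
Vpi = 98.55 V


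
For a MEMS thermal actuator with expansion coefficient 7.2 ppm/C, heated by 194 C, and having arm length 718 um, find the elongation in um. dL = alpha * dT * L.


Step 1: Convert CTE: alpha = 7.2 ppm/C = 7.2e-6 /C
Step 2: dL = 7.2e-6 * 194 * 718
dL = 1.0029 um


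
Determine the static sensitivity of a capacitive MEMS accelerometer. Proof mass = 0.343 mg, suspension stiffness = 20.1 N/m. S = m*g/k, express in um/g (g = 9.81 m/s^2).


Step 1: Convert mass: m = 0.343 mg = 3.43e-07 kg
Step 2: S = m * g / k = 3.43e-07 * 9.81 / 20.1
Step 3: S = 1.67e-07 m/g
Step 4: Convert to um/g: S = 0.167 um/g


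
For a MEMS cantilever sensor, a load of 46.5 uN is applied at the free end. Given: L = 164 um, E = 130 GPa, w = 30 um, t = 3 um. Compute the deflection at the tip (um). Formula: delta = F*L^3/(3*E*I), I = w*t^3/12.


Step 1: Calculate the second moment of area.
I = w * t^3 / 12 = 30 * 3^3 / 12 = 67.5 um^4
Step 2: Convert E to consistent units (1 GPa = 1000 uN/um^2).
E = 130 GPa = 130000 uN/um^2
Step 3: Calculate tip deflection.
delta = F * L^3 / (3 * E * I)
delta = 46.5 * 164^3 / (3 * 130000 * 67.5)
delta = 7.7914 um


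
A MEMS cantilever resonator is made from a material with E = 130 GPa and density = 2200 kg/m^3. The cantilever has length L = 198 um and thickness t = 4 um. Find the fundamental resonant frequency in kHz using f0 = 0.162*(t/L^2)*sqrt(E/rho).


Step 1: Convert units to SI.
t_SI = 4e-6 m, L_SI = 198e-6 m
Step 2: Calculate sqrt(E/rho).
sqrt(130e9 / 2200) = 7687.06 m/s
Step 3: Compute f0.
f0 = 0.162 * 4e-6 / (198e-6)^2 * 7687.06 = 127058.8 Hz = 127.06 kHz


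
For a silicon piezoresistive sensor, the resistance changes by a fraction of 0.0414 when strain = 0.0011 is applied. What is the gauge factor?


Step 1: Identify values.
dR/R = 0.0414, strain = 0.0011
Step 2: GF = (dR/R) / strain = 0.0414 / 0.0011
GF = 37.6


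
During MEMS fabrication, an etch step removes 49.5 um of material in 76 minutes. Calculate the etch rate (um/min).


Step 1: Etch rate = depth / time
Step 2: rate = 49.5 / 76
rate = 0.651 um/min


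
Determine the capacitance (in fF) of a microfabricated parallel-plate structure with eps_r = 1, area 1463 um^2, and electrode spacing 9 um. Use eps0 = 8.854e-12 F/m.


Step 1: Convert area to m^2: A = 1463e-12 m^2
Step 2: Convert gap to m: d = 9e-6 m
Step 3: C = eps0 * eps_r * A / d
C = 8.854e-12 * 1 * 1463e-12 / 9e-6
Step 4: Convert to fF (multiply by 1e15).
C = 1.44 fF


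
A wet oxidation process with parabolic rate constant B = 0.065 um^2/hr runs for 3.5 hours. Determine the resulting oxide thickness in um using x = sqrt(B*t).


Step 1: Compute B*t = 0.065 * 3.5 = 0.2275
Step 2: x = sqrt(0.2275)
x = 0.477 um


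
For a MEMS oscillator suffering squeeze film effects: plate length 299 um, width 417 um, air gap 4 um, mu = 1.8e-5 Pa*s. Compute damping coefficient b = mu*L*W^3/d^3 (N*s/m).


Step 1: Convert to SI.
L = 299e-6 m, W = 417e-6 m, d = 4e-6 m
Step 2: W^3 = (417e-6)^3 = 7.25e-11 m^3
Step 3: d^3 = (4e-6)^3 = 6.40e-17 m^3
Step 4: b = 1.8e-5 * 299e-6 * 7.25e-11 / 6.40e-17
b = 6.10e-03 N*s/m


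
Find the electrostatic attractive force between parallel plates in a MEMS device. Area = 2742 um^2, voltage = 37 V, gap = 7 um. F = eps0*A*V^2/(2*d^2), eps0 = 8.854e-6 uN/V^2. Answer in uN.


Step 1: Identify parameters.
eps0 = 8.854e-6 uN/V^2, A = 2742 um^2, V = 37 V, d = 7 um
Step 2: Compute V^2 = 37^2 = 1369
Step 3: Compute d^2 = 7^2 = 49
Step 4: F = 0.5 * 8.854e-6 * 2742 * 1369 / 49
F = 0.339 uN


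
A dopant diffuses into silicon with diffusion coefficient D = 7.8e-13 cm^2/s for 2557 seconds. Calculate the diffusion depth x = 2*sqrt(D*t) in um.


Step 1: Compute D*t = 7.8e-13 * 2557 = 1.99446e-09 cm^2
Step 2: sqrt(D*t) = 4.4659e-05 cm
Step 3: x = 2 * 4.4659e-05 cm = 8.9318e-05 cm
Step 4: Convert to um (1 cm = 1e4 um): x = 0.893 um


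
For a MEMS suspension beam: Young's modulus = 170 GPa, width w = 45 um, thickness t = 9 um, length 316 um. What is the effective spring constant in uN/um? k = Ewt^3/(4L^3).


Step 1: Convert E to consistent units (1 GPa = 1000 uN/um^2).
E = 170 GPa = 170000 uN/um^2
Step 2: Compute t^3 = 9^3 = 729
Step 3: Compute L^3 = 316^3 = 31554496
Step 4: k = 170000 * 45 * 729 / (4 * 31554496)
k = 44.1843 uN/um


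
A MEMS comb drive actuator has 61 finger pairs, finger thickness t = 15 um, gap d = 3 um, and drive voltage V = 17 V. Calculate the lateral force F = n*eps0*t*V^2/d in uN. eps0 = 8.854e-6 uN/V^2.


Step 1: Parameters: n=61, eps0=8.854e-6 uN/V^2, t=15 um, V=17 V, d=3 um
Step 2: V^2 = 289
Step 3: F = 61 * 8.854e-6 * 15 * 289 / 3
F = 0.78 uN


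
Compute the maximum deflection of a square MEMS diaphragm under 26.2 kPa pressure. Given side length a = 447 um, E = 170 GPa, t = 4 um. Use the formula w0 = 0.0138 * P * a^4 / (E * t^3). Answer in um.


Step 1: Convert pressure to compatible units (E is in GPa, so P in GPa).
P = 26.2 kPa = 26.2e-6 GPa
Step 2: Compute numerator: 0.0138 * P * a^4.
a^4 = 447^4 = 39923636481
numerator = 0.0138 * 26.2e-6 * 39923636481 = 1.443479e+04
Step 3: Compute denominator: E * t^3 = 170 * 4^3 = 10880
Step 4: w0 = numerator / denominator = 1.443479e+04 / 10880 = 1.3267 um


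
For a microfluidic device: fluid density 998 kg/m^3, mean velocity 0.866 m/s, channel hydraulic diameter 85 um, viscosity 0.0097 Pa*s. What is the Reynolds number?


Step 1: Convert Dh to meters: Dh = 85e-6 m
Step 2: Re = rho * v * Dh / mu
Re = 998 * 0.866 * 85e-6 / 0.0097
Re = 7.573


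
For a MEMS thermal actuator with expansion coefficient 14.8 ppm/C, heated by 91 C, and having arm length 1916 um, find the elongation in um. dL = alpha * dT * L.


Step 1: Convert CTE: alpha = 14.8 ppm/C = 14.8e-6 /C
Step 2: dL = 14.8e-6 * 91 * 1916
dL = 2.5805 um


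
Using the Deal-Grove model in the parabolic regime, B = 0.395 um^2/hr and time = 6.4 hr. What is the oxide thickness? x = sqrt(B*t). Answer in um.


Step 1: Compute B*t = 0.395 * 6.4 = 2.528
Step 2: x = sqrt(2.528)
x = 1.59 um


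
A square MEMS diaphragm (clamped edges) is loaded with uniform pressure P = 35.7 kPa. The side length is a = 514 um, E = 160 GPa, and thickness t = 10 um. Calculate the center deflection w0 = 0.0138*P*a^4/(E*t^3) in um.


Step 1: Convert pressure to compatible units (E is in GPa, so P in GPa).
P = 35.7 kPa = 35.7e-6 GPa
Step 2: Compute numerator: 0.0138 * P * a^4.
a^4 = 514^4 = 69799526416
numerator = 0.0138 * 35.7e-6 * 69799526416 = 3.43874e+04
Step 3: Compute denominator: E * t^3 = 160 * 10^3 = 160000
Step 4: w0 = numerator / denominator = 3.43874e+04 / 160000 = 0.2149 um


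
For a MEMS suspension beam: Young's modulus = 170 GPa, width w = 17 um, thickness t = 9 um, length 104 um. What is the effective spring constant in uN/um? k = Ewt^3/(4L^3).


Step 1: Convert E to consistent units (1 GPa = 1000 uN/um^2).
E = 170 GPa = 170000 uN/um^2
Step 2: Compute t^3 = 9^3 = 729
Step 3: Compute L^3 = 104^3 = 1124864
Step 4: k = 170000 * 17 * 729 / (4 * 1124864)
k = 468.2366 uN/um


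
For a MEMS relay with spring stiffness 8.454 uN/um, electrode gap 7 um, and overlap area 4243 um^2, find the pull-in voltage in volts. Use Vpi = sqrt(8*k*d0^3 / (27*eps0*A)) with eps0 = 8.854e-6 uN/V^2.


Step 1: Compute numerator: 8 * k * d0^3 = 8 * 8.454 * 7^3 = 23197.776
Step 2: Compute denominator: 27 * eps0 * A = 27 * 8.854e-6 * 4243 = 1.014323
Step 3: Vpi = sqrt(23197.776 / 1.014323)
Vpi = 151.23 V


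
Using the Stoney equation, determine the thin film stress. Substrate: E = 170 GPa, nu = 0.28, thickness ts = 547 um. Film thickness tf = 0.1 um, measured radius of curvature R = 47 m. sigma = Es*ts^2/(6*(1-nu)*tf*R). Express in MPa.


Step 1: Compute numerator: Es * ts^2 = 170 * 547^2 = 50865530 (GPa*um^2)
Step 2: Compute denominator (R in um): 6*(1-nu)*tf*R = 6*0.72*0.1*47e6 = 20304000.0 (um^2)
Step 3: sigma (GPa) = 50865530 / 20304000.0 = 2.505197e+00 GPa
Step 4: Convert to MPa (x1000): sigma = 2505.2 MPa


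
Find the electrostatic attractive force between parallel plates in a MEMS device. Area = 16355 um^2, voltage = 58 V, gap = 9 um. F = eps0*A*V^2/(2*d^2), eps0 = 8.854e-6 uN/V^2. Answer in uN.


Step 1: Identify parameters.
eps0 = 8.854e-6 uN/V^2, A = 16355 um^2, V = 58 V, d = 9 um
Step 2: Compute V^2 = 58^2 = 3364
Step 3: Compute d^2 = 9^2 = 81
Step 4: F = 0.5 * 8.854e-6 * 16355 * 3364 / 81
F = 3.007 uN


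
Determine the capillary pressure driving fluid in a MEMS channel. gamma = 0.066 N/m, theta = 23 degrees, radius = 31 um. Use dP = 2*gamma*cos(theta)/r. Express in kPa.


Step 1: cos(23 deg) = 0.9205
Step 2: Convert r to m: r = 31e-6 m
Step 3: dP = 2 * 0.066 * 0.9205 / 31e-6 = 3919.5 Pa
Step 4: Convert Pa to kPa (divide by 1000).
dP = 3.92 kPa


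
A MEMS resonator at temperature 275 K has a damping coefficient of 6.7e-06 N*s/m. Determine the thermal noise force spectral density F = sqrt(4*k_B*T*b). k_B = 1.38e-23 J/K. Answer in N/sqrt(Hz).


Step 1: Compute 4 * k_B * T * b
= 4 * 1.38e-23 * 275 * 6.7e-06
= 1.0171e-25 N^2/Hz
Step 2: F_noise = sqrt(1.0171e-25)
F_noise = 3.19e-13 N/sqrt(Hz)


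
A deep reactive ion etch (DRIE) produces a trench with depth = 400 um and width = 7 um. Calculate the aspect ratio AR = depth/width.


Step 1: AR = depth / width
Step 2: AR = 400 / 7
AR = 57.1


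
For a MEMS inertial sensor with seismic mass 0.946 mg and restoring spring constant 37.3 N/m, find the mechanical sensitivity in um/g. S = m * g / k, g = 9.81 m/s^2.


Step 1: Convert mass: m = 0.946 mg = 9.46e-07 kg
Step 2: S = m * g / k = 9.46e-07 * 9.81 / 37.3
Step 3: S = 2.49e-07 m/g
Step 4: Convert to um/g: S = 0.249 um/g


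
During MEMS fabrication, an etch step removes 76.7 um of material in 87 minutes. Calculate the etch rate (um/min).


Step 1: Etch rate = depth / time
Step 2: rate = 76.7 / 87
rate = 0.882 um/min


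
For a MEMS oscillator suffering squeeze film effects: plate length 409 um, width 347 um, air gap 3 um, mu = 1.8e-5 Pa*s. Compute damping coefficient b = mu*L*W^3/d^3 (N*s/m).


Step 1: Convert to SI.
L = 409e-6 m, W = 347e-6 m, d = 3e-6 m
Step 2: W^3 = (347e-6)^3 = 4.18e-11 m^3
Step 3: d^3 = (3e-6)^3 = 2.70e-17 m^3
Step 4: b = 1.8e-5 * 409e-6 * 4.18e-11 / 2.70e-17
b = 1.14e-02 N*s/m


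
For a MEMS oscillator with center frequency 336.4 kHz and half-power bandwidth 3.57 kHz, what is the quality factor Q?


Step 1: Q = f0 / bandwidth
Step 2: Q = 336.4 / 3.57
Q = 94.2


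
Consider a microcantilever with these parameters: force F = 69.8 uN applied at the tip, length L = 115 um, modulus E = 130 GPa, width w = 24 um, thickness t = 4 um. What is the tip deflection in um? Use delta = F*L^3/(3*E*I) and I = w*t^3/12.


Step 1: Calculate the second moment of area.
I = w * t^3 / 12 = 24 * 4^3 / 12 = 128.0 um^4
Step 2: Convert E to consistent units (1 GPa = 1000 uN/um^2).
E = 130 GPa = 130000 uN/um^2
Step 3: Calculate tip deflection.
delta = F * L^3 / (3 * E * I)
delta = 69.8 * 115^3 / (3 * 130000 * 128.0)
delta = 2.1265 um


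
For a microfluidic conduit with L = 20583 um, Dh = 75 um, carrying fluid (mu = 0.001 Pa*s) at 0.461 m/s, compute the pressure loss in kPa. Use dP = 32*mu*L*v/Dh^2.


Step 1: Convert to SI: L = 20583e-6 m, Dh = 75e-6 m
Step 2: dP = 32 * 0.001 * 20583e-6 * 0.461 / (75e-6)^2
Step 3: dP = 53980.52 Pa
Step 4: Convert to kPa: dP = 53.98 kPa


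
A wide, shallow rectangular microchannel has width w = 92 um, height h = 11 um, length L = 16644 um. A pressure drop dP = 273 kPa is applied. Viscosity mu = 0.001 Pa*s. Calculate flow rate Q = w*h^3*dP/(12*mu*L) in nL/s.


Step 1: Convert all dimensions to SI (meters).
w = 92e-6 m, h = 11e-6 m, L = 16644e-6 m, dP = 273e3 Pa
Step 2: Q = w * h^3 * dP / (12 * mu * L)
Q = 92e-6 * (11e-6)^3 * 273e3 / (12 * 0.001 * 16644e-6) = 1.6737461e-10 m^3/s
Step 3: Convert Q from m^3/s to nL/s (1 m^3 = 1e12 nL, so multiply by 1e12).
Q = 167.375 nL/s


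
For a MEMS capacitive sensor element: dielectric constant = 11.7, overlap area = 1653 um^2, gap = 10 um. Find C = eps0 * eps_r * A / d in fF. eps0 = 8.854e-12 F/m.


Step 1: Convert area to m^2: A = 1653e-12 m^2
Step 2: Convert gap to m: d = 10e-6 m
Step 3: C = eps0 * eps_r * A / d
C = 8.854e-12 * 11.7 * 1653e-12 / 10e-6
Step 4: Convert to fF (multiply by 1e15).
C = 17.12 fF


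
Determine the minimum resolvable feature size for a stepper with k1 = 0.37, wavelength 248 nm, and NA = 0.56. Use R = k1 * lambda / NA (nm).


Step 1: Identify values: k1 = 0.37, lambda = 248 nm, NA = 0.56
Step 2: R = k1 * lambda / NA
R = 0.37 * 248 / 0.56
R = 163.9 nm


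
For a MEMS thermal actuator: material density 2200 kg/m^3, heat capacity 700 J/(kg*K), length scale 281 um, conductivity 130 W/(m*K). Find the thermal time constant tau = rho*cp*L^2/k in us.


Step 1: Convert L to m: L = 281e-6 m
Step 2: L^2 = (281e-6)^2 = 7.8961e-08 m^2
Step 3: tau = 2200 * 700 * 7.8961e-08 / 130 = 9.3538415e-04 s
Step 4: Convert to microseconds (multiply by 1e6).
tau = 935.384 us


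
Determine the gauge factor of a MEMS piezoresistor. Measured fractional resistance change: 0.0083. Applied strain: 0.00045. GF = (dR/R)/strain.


Step 1: Identify values.
dR/R = 0.0083, strain = 0.00045
Step 2: GF = (dR/R) / strain = 0.0083 / 0.00045
GF = 18.4


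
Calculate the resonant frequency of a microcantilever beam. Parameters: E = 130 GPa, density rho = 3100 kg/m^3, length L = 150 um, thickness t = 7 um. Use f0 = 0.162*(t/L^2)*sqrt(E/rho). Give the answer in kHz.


Step 1: Convert units to SI.
t_SI = 7e-6 m, L_SI = 150e-6 m
Step 2: Calculate sqrt(E/rho).
sqrt(130e9 / 3100) = 6475.76 m/s
Step 3: Compute f0.
f0 = 0.162 * 7e-6 / (150e-6)^2 * 6475.76 = 326378.3 Hz = 326.38 kHz


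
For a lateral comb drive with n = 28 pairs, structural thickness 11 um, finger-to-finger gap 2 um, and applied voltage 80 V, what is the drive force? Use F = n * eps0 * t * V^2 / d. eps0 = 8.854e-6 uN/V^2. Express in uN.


Step 1: Parameters: n=28, eps0=8.854e-6 uN/V^2, t=11 um, V=80 V, d=2 um
Step 2: V^2 = 6400
Step 3: F = 28 * 8.854e-6 * 11 * 6400 / 2
F = 8.727 uN


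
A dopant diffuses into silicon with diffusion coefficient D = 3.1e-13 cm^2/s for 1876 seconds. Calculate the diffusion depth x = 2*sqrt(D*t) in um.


Step 1: Compute D*t = 3.1e-13 * 1876 = 5.8156e-10 cm^2
Step 2: sqrt(D*t) = 2.4116e-05 cm
Step 3: x = 2 * 2.4116e-05 cm = 4.8232e-05 cm
Step 4: Convert to um (1 cm = 1e4 um): x = 0.482 um


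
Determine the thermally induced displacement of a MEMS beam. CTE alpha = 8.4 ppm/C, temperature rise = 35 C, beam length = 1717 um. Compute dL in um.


Step 1: Convert CTE: alpha = 8.4 ppm/C = 8.4e-6 /C
Step 2: dL = 8.4e-6 * 35 * 1717
dL = 0.5048 um


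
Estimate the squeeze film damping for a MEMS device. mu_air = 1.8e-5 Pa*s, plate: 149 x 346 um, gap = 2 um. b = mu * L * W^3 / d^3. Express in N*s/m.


Step 1: Convert to SI.
L = 149e-6 m, W = 346e-6 m, d = 2e-6 m
Step 2: W^3 = (346e-6)^3 = 4.14e-11 m^3
Step 3: d^3 = (2e-6)^3 = 8.00e-18 m^3
Step 4: b = 1.8e-5 * 149e-6 * 4.14e-11 / 8.00e-18
b = 1.39e-02 N*s/m


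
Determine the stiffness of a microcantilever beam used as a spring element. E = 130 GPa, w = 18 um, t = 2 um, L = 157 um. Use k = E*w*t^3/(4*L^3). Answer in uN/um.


Step 1: Convert E to consistent units (1 GPa = 1000 uN/um^2).
E = 130 GPa = 130000 uN/um^2
Step 2: Compute t^3 = 2^3 = 8
Step 3: Compute L^3 = 157^3 = 3869893
Step 4: k = 130000 * 18 * 8 / (4 * 3869893)
k = 1.2093 uN/um


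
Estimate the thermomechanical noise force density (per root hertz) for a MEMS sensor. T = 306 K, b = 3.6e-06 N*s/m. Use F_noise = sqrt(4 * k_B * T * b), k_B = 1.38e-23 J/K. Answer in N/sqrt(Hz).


Step 1: Compute 4 * k_B * T * b
= 4 * 1.38e-23 * 306 * 3.6e-06
= 6.0808e-26 N^2/Hz
Step 2: F_noise = sqrt(6.0808e-26)
F_noise = 2.47e-13 N/sqrt(Hz)


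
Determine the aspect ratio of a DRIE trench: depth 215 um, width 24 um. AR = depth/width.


Step 1: AR = depth / width
Step 2: AR = 215 / 24
AR = 9.0


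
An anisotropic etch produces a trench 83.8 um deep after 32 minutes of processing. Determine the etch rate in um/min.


Step 1: Etch rate = depth / time
Step 2: rate = 83.8 / 32
rate = 2.619 um/min


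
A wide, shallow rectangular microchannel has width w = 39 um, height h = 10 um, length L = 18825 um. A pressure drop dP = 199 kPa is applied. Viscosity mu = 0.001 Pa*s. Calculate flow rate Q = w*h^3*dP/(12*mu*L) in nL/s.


Step 1: Convert all dimensions to SI (meters).
w = 39e-6 m, h = 10e-6 m, L = 18825e-6 m, dP = 199e3 Pa
Step 2: Q = w * h^3 * dP / (12 * mu * L)
Q = 39e-6 * (10e-6)^3 * 199e3 / (12 * 0.001 * 18825e-6) = 3.435591e-11 m^3/s
Step 3: Convert Q from m^3/s to nL/s (1 m^3 = 1e12 nL, so multiply by 1e12).
Q = 34.356 nL/s


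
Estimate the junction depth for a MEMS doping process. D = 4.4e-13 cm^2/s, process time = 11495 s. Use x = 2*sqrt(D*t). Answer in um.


Step 1: Compute D*t = 4.4e-13 * 11495 = 5.0578e-09 cm^2
Step 2: sqrt(D*t) = 7.11182e-05 cm
Step 3: x = 2 * 7.11182e-05 cm = 1.422364e-04 cm
Step 4: Convert to um (1 cm = 1e4 um): x = 1.422 um


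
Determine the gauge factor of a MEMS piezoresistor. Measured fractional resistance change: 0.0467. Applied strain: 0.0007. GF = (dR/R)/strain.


Step 1: Identify values.
dR/R = 0.0467, strain = 0.0007
Step 2: GF = (dR/R) / strain = 0.0467 / 0.0007
GF = 66.7


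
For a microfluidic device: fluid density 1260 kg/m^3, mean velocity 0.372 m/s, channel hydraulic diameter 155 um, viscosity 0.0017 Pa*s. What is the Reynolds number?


Step 1: Convert Dh to meters: Dh = 155e-6 m
Step 2: Re = rho * v * Dh / mu
Re = 1260 * 0.372 * 155e-6 / 0.0017
Re = 42.736


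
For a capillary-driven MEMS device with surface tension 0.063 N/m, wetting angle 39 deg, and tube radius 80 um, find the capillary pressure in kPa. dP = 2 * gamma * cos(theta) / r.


Step 1: cos(39 deg) = 0.7771
Step 2: Convert r to m: r = 80e-6 m
Step 3: dP = 2 * 0.063 * 0.7771 / 80e-6 = 1223.9 Pa
Step 4: Convert Pa to kPa (divide by 1000).
dP = 1.22 kPa


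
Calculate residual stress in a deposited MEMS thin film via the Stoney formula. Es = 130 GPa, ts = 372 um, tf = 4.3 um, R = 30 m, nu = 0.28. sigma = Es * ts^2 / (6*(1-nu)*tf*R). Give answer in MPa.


Step 1: Compute numerator: Es * ts^2 = 130 * 372^2 = 17989920 (GPa*um^2)
Step 2: Compute denominator (R in um): 6*(1-nu)*tf*R = 6*0.72*4.3*30e6 = 557280000.0 (um^2)
Step 3: sigma (GPa) = 17989920 / 557280000.0 = 3.2282e-02 GPa
Step 4: Convert to MPa (x1000): sigma = 32.3 MPa


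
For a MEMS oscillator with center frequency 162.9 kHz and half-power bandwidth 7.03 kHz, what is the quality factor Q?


Step 1: Q = f0 / bandwidth
Step 2: Q = 162.9 / 7.03
Q = 23.2


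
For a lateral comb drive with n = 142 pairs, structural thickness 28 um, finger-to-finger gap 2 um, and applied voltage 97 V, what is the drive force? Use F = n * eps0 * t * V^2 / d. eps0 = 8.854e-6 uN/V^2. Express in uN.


Step 1: Parameters: n=142, eps0=8.854e-6 uN/V^2, t=28 um, V=97 V, d=2 um
Step 2: V^2 = 9409
Step 3: F = 142 * 8.854e-6 * 28 * 9409 / 2
F = 165.615 uN


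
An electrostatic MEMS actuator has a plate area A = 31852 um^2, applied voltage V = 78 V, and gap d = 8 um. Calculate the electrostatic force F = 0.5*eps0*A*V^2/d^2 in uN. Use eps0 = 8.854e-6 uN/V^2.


Step 1: Identify parameters.
eps0 = 8.854e-6 uN/V^2, A = 31852 um^2, V = 78 V, d = 8 um
Step 2: Compute V^2 = 78^2 = 6084
Step 3: Compute d^2 = 8^2 = 64
Step 4: F = 0.5 * 8.854e-6 * 31852 * 6084 / 64
F = 13.405 uN


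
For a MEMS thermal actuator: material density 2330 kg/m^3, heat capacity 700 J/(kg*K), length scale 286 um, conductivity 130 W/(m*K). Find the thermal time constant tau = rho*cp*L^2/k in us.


Step 1: Convert L to m: L = 286e-6 m
Step 2: L^2 = (286e-6)^2 = 8.1796e-08 m^2
Step 3: tau = 2330 * 700 * 8.1796e-08 / 130 = 1.0262252e-03 s
Step 4: Convert to microseconds (multiply by 1e6).
tau = 1026.225 us


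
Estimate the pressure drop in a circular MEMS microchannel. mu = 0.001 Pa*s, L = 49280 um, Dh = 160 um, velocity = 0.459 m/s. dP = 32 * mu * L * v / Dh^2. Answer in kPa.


Step 1: Convert to SI: L = 49280e-6 m, Dh = 160e-6 m
Step 2: dP = 32 * 0.001 * 49280e-6 * 0.459 / (160e-6)^2
Step 3: dP = 28274.40 Pa
Step 4: Convert to kPa: dP = 28.27 kPa


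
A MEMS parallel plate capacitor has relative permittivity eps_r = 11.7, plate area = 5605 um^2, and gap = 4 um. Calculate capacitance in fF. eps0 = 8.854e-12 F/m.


Step 1: Convert area to m^2: A = 5605e-12 m^2
Step 2: Convert gap to m: d = 4e-6 m
Step 3: C = eps0 * eps_r * A / d
C = 8.854e-12 * 11.7 * 5605e-12 / 4e-6
Step 4: Convert to fF (multiply by 1e15).
C = 145.16 fF


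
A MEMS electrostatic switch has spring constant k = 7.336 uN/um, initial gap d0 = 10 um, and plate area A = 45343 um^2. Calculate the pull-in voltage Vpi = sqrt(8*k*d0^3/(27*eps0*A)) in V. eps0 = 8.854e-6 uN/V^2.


Step 1: Compute numerator: 8 * k * d0^3 = 8 * 7.336 * 10^3 = 58688.0
Step 2: Compute denominator: 27 * eps0 * A = 27 * 8.854e-6 * 45343 = 10.839607
Step 3: Vpi = sqrt(58688.0 / 10.839607)
Vpi = 73.58 V


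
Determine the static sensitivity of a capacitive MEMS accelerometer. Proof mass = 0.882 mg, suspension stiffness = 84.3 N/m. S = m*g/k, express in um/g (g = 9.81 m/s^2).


Step 1: Convert mass: m = 0.882 mg = 8.82e-07 kg
Step 2: S = m * g / k = 8.82e-07 * 9.81 / 84.3
Step 3: S = 1.03e-07 m/g
Step 4: Convert to um/g: S = 0.103 um/g


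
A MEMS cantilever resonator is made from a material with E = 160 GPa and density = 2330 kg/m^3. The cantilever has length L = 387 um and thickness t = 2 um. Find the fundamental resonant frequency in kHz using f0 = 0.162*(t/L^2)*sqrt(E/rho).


Step 1: Convert units to SI.
t_SI = 2e-6 m, L_SI = 387e-6 m
Step 2: Calculate sqrt(E/rho).
sqrt(160e9 / 2330) = 8286.71 m/s
Step 3: Compute f0.
f0 = 0.162 * 2e-6 / (387e-6)^2 * 8286.71 = 17926.9 Hz = 17.93 kHz
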